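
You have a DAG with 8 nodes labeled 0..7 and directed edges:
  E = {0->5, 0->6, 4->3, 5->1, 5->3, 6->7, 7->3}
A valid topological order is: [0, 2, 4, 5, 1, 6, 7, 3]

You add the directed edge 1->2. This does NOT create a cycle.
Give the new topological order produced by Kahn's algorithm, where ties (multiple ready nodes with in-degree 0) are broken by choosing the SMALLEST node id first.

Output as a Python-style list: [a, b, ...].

Old toposort: [0, 2, 4, 5, 1, 6, 7, 3]
Added edge: 1->2
Position of 1 (4) > position of 2 (1). Must reorder: 1 must now come before 2.
Run Kahn's algorithm (break ties by smallest node id):
  initial in-degrees: [0, 1, 1, 3, 0, 1, 1, 1]
  ready (indeg=0): [0, 4]
  pop 0: indeg[5]->0; indeg[6]->0 | ready=[4, 5, 6] | order so far=[0]
  pop 4: indeg[3]->2 | ready=[5, 6] | order so far=[0, 4]
  pop 5: indeg[1]->0; indeg[3]->1 | ready=[1, 6] | order so far=[0, 4, 5]
  pop 1: indeg[2]->0 | ready=[2, 6] | order so far=[0, 4, 5, 1]
  pop 2: no out-edges | ready=[6] | order so far=[0, 4, 5, 1, 2]
  pop 6: indeg[7]->0 | ready=[7] | order so far=[0, 4, 5, 1, 2, 6]
  pop 7: indeg[3]->0 | ready=[3] | order so far=[0, 4, 5, 1, 2, 6, 7]
  pop 3: no out-edges | ready=[] | order so far=[0, 4, 5, 1, 2, 6, 7, 3]
  Result: [0, 4, 5, 1, 2, 6, 7, 3]

Answer: [0, 4, 5, 1, 2, 6, 7, 3]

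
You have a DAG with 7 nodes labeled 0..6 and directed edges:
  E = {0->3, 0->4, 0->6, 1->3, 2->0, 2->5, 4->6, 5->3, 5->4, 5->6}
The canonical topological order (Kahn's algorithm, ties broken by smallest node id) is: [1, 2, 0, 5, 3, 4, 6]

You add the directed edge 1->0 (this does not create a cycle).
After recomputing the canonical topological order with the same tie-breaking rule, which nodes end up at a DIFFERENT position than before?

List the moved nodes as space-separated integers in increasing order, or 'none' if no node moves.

Old toposort: [1, 2, 0, 5, 3, 4, 6]
Added edge 1->0
Recompute Kahn (smallest-id tiebreak):
  initial in-degrees: [2, 0, 0, 3, 2, 1, 3]
  ready (indeg=0): [1, 2]
  pop 1: indeg[0]->1; indeg[3]->2 | ready=[2] | order so far=[1]
  pop 2: indeg[0]->0; indeg[5]->0 | ready=[0, 5] | order so far=[1, 2]
  pop 0: indeg[3]->1; indeg[4]->1; indeg[6]->2 | ready=[5] | order so far=[1, 2, 0]
  pop 5: indeg[3]->0; indeg[4]->0; indeg[6]->1 | ready=[3, 4] | order so far=[1, 2, 0, 5]
  pop 3: no out-edges | ready=[4] | order so far=[1, 2, 0, 5, 3]
  pop 4: indeg[6]->0 | ready=[6] | order so far=[1, 2, 0, 5, 3, 4]
  pop 6: no out-edges | ready=[] | order so far=[1, 2, 0, 5, 3, 4, 6]
New canonical toposort: [1, 2, 0, 5, 3, 4, 6]
Compare positions:
  Node 0: index 2 -> 2 (same)
  Node 1: index 0 -> 0 (same)
  Node 2: index 1 -> 1 (same)
  Node 3: index 4 -> 4 (same)
  Node 4: index 5 -> 5 (same)
  Node 5: index 3 -> 3 (same)
  Node 6: index 6 -> 6 (same)
Nodes that changed position: none

Answer: none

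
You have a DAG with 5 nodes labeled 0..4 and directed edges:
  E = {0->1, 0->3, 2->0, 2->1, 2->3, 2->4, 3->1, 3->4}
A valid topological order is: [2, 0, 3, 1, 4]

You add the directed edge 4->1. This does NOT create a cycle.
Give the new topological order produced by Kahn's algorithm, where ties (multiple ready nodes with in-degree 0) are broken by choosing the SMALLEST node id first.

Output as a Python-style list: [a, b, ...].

Answer: [2, 0, 3, 4, 1]

Derivation:
Old toposort: [2, 0, 3, 1, 4]
Added edge: 4->1
Position of 4 (4) > position of 1 (3). Must reorder: 4 must now come before 1.
Run Kahn's algorithm (break ties by smallest node id):
  initial in-degrees: [1, 4, 0, 2, 2]
  ready (indeg=0): [2]
  pop 2: indeg[0]->0; indeg[1]->3; indeg[3]->1; indeg[4]->1 | ready=[0] | order so far=[2]
  pop 0: indeg[1]->2; indeg[3]->0 | ready=[3] | order so far=[2, 0]
  pop 3: indeg[1]->1; indeg[4]->0 | ready=[4] | order so far=[2, 0, 3]
  pop 4: indeg[1]->0 | ready=[1] | order so far=[2, 0, 3, 4]
  pop 1: no out-edges | ready=[] | order so far=[2, 0, 3, 4, 1]
  Result: [2, 0, 3, 4, 1]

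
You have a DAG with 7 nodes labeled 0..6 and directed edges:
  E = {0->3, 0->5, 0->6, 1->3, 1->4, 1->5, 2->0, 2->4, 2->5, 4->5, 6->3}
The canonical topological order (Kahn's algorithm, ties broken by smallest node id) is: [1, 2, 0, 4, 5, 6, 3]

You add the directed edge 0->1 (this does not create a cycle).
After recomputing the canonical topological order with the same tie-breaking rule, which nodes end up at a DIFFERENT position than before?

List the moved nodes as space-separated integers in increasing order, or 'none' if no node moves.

Answer: 0 1 2

Derivation:
Old toposort: [1, 2, 0, 4, 5, 6, 3]
Added edge 0->1
Recompute Kahn (smallest-id tiebreak):
  initial in-degrees: [1, 1, 0, 3, 2, 4, 1]
  ready (indeg=0): [2]
  pop 2: indeg[0]->0; indeg[4]->1; indeg[5]->3 | ready=[0] | order so far=[2]
  pop 0: indeg[1]->0; indeg[3]->2; indeg[5]->2; indeg[6]->0 | ready=[1, 6] | order so far=[2, 0]
  pop 1: indeg[3]->1; indeg[4]->0; indeg[5]->1 | ready=[4, 6] | order so far=[2, 0, 1]
  pop 4: indeg[5]->0 | ready=[5, 6] | order so far=[2, 0, 1, 4]
  pop 5: no out-edges | ready=[6] | order so far=[2, 0, 1, 4, 5]
  pop 6: indeg[3]->0 | ready=[3] | order so far=[2, 0, 1, 4, 5, 6]
  pop 3: no out-edges | ready=[] | order so far=[2, 0, 1, 4, 5, 6, 3]
New canonical toposort: [2, 0, 1, 4, 5, 6, 3]
Compare positions:
  Node 0: index 2 -> 1 (moved)
  Node 1: index 0 -> 2 (moved)
  Node 2: index 1 -> 0 (moved)
  Node 3: index 6 -> 6 (same)
  Node 4: index 3 -> 3 (same)
  Node 5: index 4 -> 4 (same)
  Node 6: index 5 -> 5 (same)
Nodes that changed position: 0 1 2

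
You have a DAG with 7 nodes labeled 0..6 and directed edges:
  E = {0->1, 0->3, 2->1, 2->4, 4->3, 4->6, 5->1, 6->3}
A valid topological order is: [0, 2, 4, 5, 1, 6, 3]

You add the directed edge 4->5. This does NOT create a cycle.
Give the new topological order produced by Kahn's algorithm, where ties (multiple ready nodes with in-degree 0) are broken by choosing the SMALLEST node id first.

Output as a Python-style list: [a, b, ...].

Answer: [0, 2, 4, 5, 1, 6, 3]

Derivation:
Old toposort: [0, 2, 4, 5, 1, 6, 3]
Added edge: 4->5
Position of 4 (2) < position of 5 (3). Old order still valid.
Run Kahn's algorithm (break ties by smallest node id):
  initial in-degrees: [0, 3, 0, 3, 1, 1, 1]
  ready (indeg=0): [0, 2]
  pop 0: indeg[1]->2; indeg[3]->2 | ready=[2] | order so far=[0]
  pop 2: indeg[1]->1; indeg[4]->0 | ready=[4] | order so far=[0, 2]
  pop 4: indeg[3]->1; indeg[5]->0; indeg[6]->0 | ready=[5, 6] | order so far=[0, 2, 4]
  pop 5: indeg[1]->0 | ready=[1, 6] | order so far=[0, 2, 4, 5]
  pop 1: no out-edges | ready=[6] | order so far=[0, 2, 4, 5, 1]
  pop 6: indeg[3]->0 | ready=[3] | order so far=[0, 2, 4, 5, 1, 6]
  pop 3: no out-edges | ready=[] | order so far=[0, 2, 4, 5, 1, 6, 3]
  Result: [0, 2, 4, 5, 1, 6, 3]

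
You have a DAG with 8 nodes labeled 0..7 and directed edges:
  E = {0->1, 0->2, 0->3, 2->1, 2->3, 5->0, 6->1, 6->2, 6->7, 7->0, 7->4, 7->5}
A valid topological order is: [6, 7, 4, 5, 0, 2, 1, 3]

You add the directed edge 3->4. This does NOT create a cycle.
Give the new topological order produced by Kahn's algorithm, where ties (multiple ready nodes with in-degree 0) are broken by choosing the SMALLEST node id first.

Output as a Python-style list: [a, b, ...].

Answer: [6, 7, 5, 0, 2, 1, 3, 4]

Derivation:
Old toposort: [6, 7, 4, 5, 0, 2, 1, 3]
Added edge: 3->4
Position of 3 (7) > position of 4 (2). Must reorder: 3 must now come before 4.
Run Kahn's algorithm (break ties by smallest node id):
  initial in-degrees: [2, 3, 2, 2, 2, 1, 0, 1]
  ready (indeg=0): [6]
  pop 6: indeg[1]->2; indeg[2]->1; indeg[7]->0 | ready=[7] | order so far=[6]
  pop 7: indeg[0]->1; indeg[4]->1; indeg[5]->0 | ready=[5] | order so far=[6, 7]
  pop 5: indeg[0]->0 | ready=[0] | order so far=[6, 7, 5]
  pop 0: indeg[1]->1; indeg[2]->0; indeg[3]->1 | ready=[2] | order so far=[6, 7, 5, 0]
  pop 2: indeg[1]->0; indeg[3]->0 | ready=[1, 3] | order so far=[6, 7, 5, 0, 2]
  pop 1: no out-edges | ready=[3] | order so far=[6, 7, 5, 0, 2, 1]
  pop 3: indeg[4]->0 | ready=[4] | order so far=[6, 7, 5, 0, 2, 1, 3]
  pop 4: no out-edges | ready=[] | order so far=[6, 7, 5, 0, 2, 1, 3, 4]
  Result: [6, 7, 5, 0, 2, 1, 3, 4]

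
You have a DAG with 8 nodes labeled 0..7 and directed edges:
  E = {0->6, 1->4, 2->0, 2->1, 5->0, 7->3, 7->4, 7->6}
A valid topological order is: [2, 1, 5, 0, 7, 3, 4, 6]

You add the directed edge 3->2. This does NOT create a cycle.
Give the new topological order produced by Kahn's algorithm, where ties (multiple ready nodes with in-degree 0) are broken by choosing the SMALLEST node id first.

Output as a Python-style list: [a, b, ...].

Answer: [5, 7, 3, 2, 0, 1, 4, 6]

Derivation:
Old toposort: [2, 1, 5, 0, 7, 3, 4, 6]
Added edge: 3->2
Position of 3 (5) > position of 2 (0). Must reorder: 3 must now come before 2.
Run Kahn's algorithm (break ties by smallest node id):
  initial in-degrees: [2, 1, 1, 1, 2, 0, 2, 0]
  ready (indeg=0): [5, 7]
  pop 5: indeg[0]->1 | ready=[7] | order so far=[5]
  pop 7: indeg[3]->0; indeg[4]->1; indeg[6]->1 | ready=[3] | order so far=[5, 7]
  pop 3: indeg[2]->0 | ready=[2] | order so far=[5, 7, 3]
  pop 2: indeg[0]->0; indeg[1]->0 | ready=[0, 1] | order so far=[5, 7, 3, 2]
  pop 0: indeg[6]->0 | ready=[1, 6] | order so far=[5, 7, 3, 2, 0]
  pop 1: indeg[4]->0 | ready=[4, 6] | order so far=[5, 7, 3, 2, 0, 1]
  pop 4: no out-edges | ready=[6] | order so far=[5, 7, 3, 2, 0, 1, 4]
  pop 6: no out-edges | ready=[] | order so far=[5, 7, 3, 2, 0, 1, 4, 6]
  Result: [5, 7, 3, 2, 0, 1, 4, 6]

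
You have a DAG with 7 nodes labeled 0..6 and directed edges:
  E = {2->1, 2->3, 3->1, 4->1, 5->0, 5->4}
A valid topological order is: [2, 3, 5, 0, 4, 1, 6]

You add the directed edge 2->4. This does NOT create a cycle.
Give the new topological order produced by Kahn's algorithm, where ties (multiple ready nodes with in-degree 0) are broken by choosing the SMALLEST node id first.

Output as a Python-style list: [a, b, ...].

Answer: [2, 3, 5, 0, 4, 1, 6]

Derivation:
Old toposort: [2, 3, 5, 0, 4, 1, 6]
Added edge: 2->4
Position of 2 (0) < position of 4 (4). Old order still valid.
Run Kahn's algorithm (break ties by smallest node id):
  initial in-degrees: [1, 3, 0, 1, 2, 0, 0]
  ready (indeg=0): [2, 5, 6]
  pop 2: indeg[1]->2; indeg[3]->0; indeg[4]->1 | ready=[3, 5, 6] | order so far=[2]
  pop 3: indeg[1]->1 | ready=[5, 6] | order so far=[2, 3]
  pop 5: indeg[0]->0; indeg[4]->0 | ready=[0, 4, 6] | order so far=[2, 3, 5]
  pop 0: no out-edges | ready=[4, 6] | order so far=[2, 3, 5, 0]
  pop 4: indeg[1]->0 | ready=[1, 6] | order so far=[2, 3, 5, 0, 4]
  pop 1: no out-edges | ready=[6] | order so far=[2, 3, 5, 0, 4, 1]
  pop 6: no out-edges | ready=[] | order so far=[2, 3, 5, 0, 4, 1, 6]
  Result: [2, 3, 5, 0, 4, 1, 6]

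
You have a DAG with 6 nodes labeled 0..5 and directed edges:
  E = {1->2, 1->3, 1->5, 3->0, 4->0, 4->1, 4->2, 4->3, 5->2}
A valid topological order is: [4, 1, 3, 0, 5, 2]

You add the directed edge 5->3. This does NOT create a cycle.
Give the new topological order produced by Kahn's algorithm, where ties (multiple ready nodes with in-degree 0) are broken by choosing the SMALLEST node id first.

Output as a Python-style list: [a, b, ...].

Answer: [4, 1, 5, 2, 3, 0]

Derivation:
Old toposort: [4, 1, 3, 0, 5, 2]
Added edge: 5->3
Position of 5 (4) > position of 3 (2). Must reorder: 5 must now come before 3.
Run Kahn's algorithm (break ties by smallest node id):
  initial in-degrees: [2, 1, 3, 3, 0, 1]
  ready (indeg=0): [4]
  pop 4: indeg[0]->1; indeg[1]->0; indeg[2]->2; indeg[3]->2 | ready=[1] | order so far=[4]
  pop 1: indeg[2]->1; indeg[3]->1; indeg[5]->0 | ready=[5] | order so far=[4, 1]
  pop 5: indeg[2]->0; indeg[3]->0 | ready=[2, 3] | order so far=[4, 1, 5]
  pop 2: no out-edges | ready=[3] | order so far=[4, 1, 5, 2]
  pop 3: indeg[0]->0 | ready=[0] | order so far=[4, 1, 5, 2, 3]
  pop 0: no out-edges | ready=[] | order so far=[4, 1, 5, 2, 3, 0]
  Result: [4, 1, 5, 2, 3, 0]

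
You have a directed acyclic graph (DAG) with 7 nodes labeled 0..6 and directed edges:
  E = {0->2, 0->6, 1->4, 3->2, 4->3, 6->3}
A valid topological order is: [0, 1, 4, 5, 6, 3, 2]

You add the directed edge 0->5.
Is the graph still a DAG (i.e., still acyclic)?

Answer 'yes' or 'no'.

Answer: yes

Derivation:
Given toposort: [0, 1, 4, 5, 6, 3, 2]
Position of 0: index 0; position of 5: index 3
New edge 0->5: forward
Forward edge: respects the existing order. Still a DAG, same toposort still valid.
Still a DAG? yes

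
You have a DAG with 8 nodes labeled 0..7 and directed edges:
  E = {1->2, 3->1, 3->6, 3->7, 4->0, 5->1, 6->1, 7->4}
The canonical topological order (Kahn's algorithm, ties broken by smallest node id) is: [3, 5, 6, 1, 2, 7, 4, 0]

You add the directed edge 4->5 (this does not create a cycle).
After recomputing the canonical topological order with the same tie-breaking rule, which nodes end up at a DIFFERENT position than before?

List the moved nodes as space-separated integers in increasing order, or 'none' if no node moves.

Answer: 0 1 2 4 5 6 7

Derivation:
Old toposort: [3, 5, 6, 1, 2, 7, 4, 0]
Added edge 4->5
Recompute Kahn (smallest-id tiebreak):
  initial in-degrees: [1, 3, 1, 0, 1, 1, 1, 1]
  ready (indeg=0): [3]
  pop 3: indeg[1]->2; indeg[6]->0; indeg[7]->0 | ready=[6, 7] | order so far=[3]
  pop 6: indeg[1]->1 | ready=[7] | order so far=[3, 6]
  pop 7: indeg[4]->0 | ready=[4] | order so far=[3, 6, 7]
  pop 4: indeg[0]->0; indeg[5]->0 | ready=[0, 5] | order so far=[3, 6, 7, 4]
  pop 0: no out-edges | ready=[5] | order so far=[3, 6, 7, 4, 0]
  pop 5: indeg[1]->0 | ready=[1] | order so far=[3, 6, 7, 4, 0, 5]
  pop 1: indeg[2]->0 | ready=[2] | order so far=[3, 6, 7, 4, 0, 5, 1]
  pop 2: no out-edges | ready=[] | order so far=[3, 6, 7, 4, 0, 5, 1, 2]
New canonical toposort: [3, 6, 7, 4, 0, 5, 1, 2]
Compare positions:
  Node 0: index 7 -> 4 (moved)
  Node 1: index 3 -> 6 (moved)
  Node 2: index 4 -> 7 (moved)
  Node 3: index 0 -> 0 (same)
  Node 4: index 6 -> 3 (moved)
  Node 5: index 1 -> 5 (moved)
  Node 6: index 2 -> 1 (moved)
  Node 7: index 5 -> 2 (moved)
Nodes that changed position: 0 1 2 4 5 6 7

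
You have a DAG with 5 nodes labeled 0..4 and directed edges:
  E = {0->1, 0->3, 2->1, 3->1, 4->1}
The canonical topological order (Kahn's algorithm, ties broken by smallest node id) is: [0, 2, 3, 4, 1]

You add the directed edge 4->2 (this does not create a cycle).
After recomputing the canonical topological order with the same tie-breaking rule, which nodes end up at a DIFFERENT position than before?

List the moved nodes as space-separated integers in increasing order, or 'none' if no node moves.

Answer: 2 3 4

Derivation:
Old toposort: [0, 2, 3, 4, 1]
Added edge 4->2
Recompute Kahn (smallest-id tiebreak):
  initial in-degrees: [0, 4, 1, 1, 0]
  ready (indeg=0): [0, 4]
  pop 0: indeg[1]->3; indeg[3]->0 | ready=[3, 4] | order so far=[0]
  pop 3: indeg[1]->2 | ready=[4] | order so far=[0, 3]
  pop 4: indeg[1]->1; indeg[2]->0 | ready=[2] | order so far=[0, 3, 4]
  pop 2: indeg[1]->0 | ready=[1] | order so far=[0, 3, 4, 2]
  pop 1: no out-edges | ready=[] | order so far=[0, 3, 4, 2, 1]
New canonical toposort: [0, 3, 4, 2, 1]
Compare positions:
  Node 0: index 0 -> 0 (same)
  Node 1: index 4 -> 4 (same)
  Node 2: index 1 -> 3 (moved)
  Node 3: index 2 -> 1 (moved)
  Node 4: index 3 -> 2 (moved)
Nodes that changed position: 2 3 4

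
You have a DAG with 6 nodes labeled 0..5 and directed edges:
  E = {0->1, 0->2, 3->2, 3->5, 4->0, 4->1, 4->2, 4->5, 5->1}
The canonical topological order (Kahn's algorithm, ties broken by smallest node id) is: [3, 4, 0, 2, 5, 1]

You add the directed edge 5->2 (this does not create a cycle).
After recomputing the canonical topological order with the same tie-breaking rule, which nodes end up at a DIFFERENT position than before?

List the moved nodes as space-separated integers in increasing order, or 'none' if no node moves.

Answer: 1 2 5

Derivation:
Old toposort: [3, 4, 0, 2, 5, 1]
Added edge 5->2
Recompute Kahn (smallest-id tiebreak):
  initial in-degrees: [1, 3, 4, 0, 0, 2]
  ready (indeg=0): [3, 4]
  pop 3: indeg[2]->3; indeg[5]->1 | ready=[4] | order so far=[3]
  pop 4: indeg[0]->0; indeg[1]->2; indeg[2]->2; indeg[5]->0 | ready=[0, 5] | order so far=[3, 4]
  pop 0: indeg[1]->1; indeg[2]->1 | ready=[5] | order so far=[3, 4, 0]
  pop 5: indeg[1]->0; indeg[2]->0 | ready=[1, 2] | order so far=[3, 4, 0, 5]
  pop 1: no out-edges | ready=[2] | order so far=[3, 4, 0, 5, 1]
  pop 2: no out-edges | ready=[] | order so far=[3, 4, 0, 5, 1, 2]
New canonical toposort: [3, 4, 0, 5, 1, 2]
Compare positions:
  Node 0: index 2 -> 2 (same)
  Node 1: index 5 -> 4 (moved)
  Node 2: index 3 -> 5 (moved)
  Node 3: index 0 -> 0 (same)
  Node 4: index 1 -> 1 (same)
  Node 5: index 4 -> 3 (moved)
Nodes that changed position: 1 2 5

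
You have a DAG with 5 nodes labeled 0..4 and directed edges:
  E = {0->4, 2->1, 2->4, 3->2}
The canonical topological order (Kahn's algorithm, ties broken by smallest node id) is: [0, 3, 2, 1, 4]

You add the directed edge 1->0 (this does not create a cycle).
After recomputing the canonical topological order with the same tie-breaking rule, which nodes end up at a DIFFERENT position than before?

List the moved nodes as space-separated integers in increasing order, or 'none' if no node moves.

Old toposort: [0, 3, 2, 1, 4]
Added edge 1->0
Recompute Kahn (smallest-id tiebreak):
  initial in-degrees: [1, 1, 1, 0, 2]
  ready (indeg=0): [3]
  pop 3: indeg[2]->0 | ready=[2] | order so far=[3]
  pop 2: indeg[1]->0; indeg[4]->1 | ready=[1] | order so far=[3, 2]
  pop 1: indeg[0]->0 | ready=[0] | order so far=[3, 2, 1]
  pop 0: indeg[4]->0 | ready=[4] | order so far=[3, 2, 1, 0]
  pop 4: no out-edges | ready=[] | order so far=[3, 2, 1, 0, 4]
New canonical toposort: [3, 2, 1, 0, 4]
Compare positions:
  Node 0: index 0 -> 3 (moved)
  Node 1: index 3 -> 2 (moved)
  Node 2: index 2 -> 1 (moved)
  Node 3: index 1 -> 0 (moved)
  Node 4: index 4 -> 4 (same)
Nodes that changed position: 0 1 2 3

Answer: 0 1 2 3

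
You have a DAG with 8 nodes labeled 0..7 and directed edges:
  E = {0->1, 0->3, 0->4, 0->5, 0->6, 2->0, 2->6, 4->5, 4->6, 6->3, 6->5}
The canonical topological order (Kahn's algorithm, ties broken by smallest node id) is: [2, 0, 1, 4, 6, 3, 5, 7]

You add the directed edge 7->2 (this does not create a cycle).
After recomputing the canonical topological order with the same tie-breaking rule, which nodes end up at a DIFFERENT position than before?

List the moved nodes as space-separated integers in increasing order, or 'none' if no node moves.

Old toposort: [2, 0, 1, 4, 6, 3, 5, 7]
Added edge 7->2
Recompute Kahn (smallest-id tiebreak):
  initial in-degrees: [1, 1, 1, 2, 1, 3, 3, 0]
  ready (indeg=0): [7]
  pop 7: indeg[2]->0 | ready=[2] | order so far=[7]
  pop 2: indeg[0]->0; indeg[6]->2 | ready=[0] | order so far=[7, 2]
  pop 0: indeg[1]->0; indeg[3]->1; indeg[4]->0; indeg[5]->2; indeg[6]->1 | ready=[1, 4] | order so far=[7, 2, 0]
  pop 1: no out-edges | ready=[4] | order so far=[7, 2, 0, 1]
  pop 4: indeg[5]->1; indeg[6]->0 | ready=[6] | order so far=[7, 2, 0, 1, 4]
  pop 6: indeg[3]->0; indeg[5]->0 | ready=[3, 5] | order so far=[7, 2, 0, 1, 4, 6]
  pop 3: no out-edges | ready=[5] | order so far=[7, 2, 0, 1, 4, 6, 3]
  pop 5: no out-edges | ready=[] | order so far=[7, 2, 0, 1, 4, 6, 3, 5]
New canonical toposort: [7, 2, 0, 1, 4, 6, 3, 5]
Compare positions:
  Node 0: index 1 -> 2 (moved)
  Node 1: index 2 -> 3 (moved)
  Node 2: index 0 -> 1 (moved)
  Node 3: index 5 -> 6 (moved)
  Node 4: index 3 -> 4 (moved)
  Node 5: index 6 -> 7 (moved)
  Node 6: index 4 -> 5 (moved)
  Node 7: index 7 -> 0 (moved)
Nodes that changed position: 0 1 2 3 4 5 6 7

Answer: 0 1 2 3 4 5 6 7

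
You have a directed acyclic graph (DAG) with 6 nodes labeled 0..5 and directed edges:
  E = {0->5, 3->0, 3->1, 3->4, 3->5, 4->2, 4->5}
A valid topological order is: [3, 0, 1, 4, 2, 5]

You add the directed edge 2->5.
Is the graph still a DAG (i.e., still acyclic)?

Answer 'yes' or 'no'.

Answer: yes

Derivation:
Given toposort: [3, 0, 1, 4, 2, 5]
Position of 2: index 4; position of 5: index 5
New edge 2->5: forward
Forward edge: respects the existing order. Still a DAG, same toposort still valid.
Still a DAG? yes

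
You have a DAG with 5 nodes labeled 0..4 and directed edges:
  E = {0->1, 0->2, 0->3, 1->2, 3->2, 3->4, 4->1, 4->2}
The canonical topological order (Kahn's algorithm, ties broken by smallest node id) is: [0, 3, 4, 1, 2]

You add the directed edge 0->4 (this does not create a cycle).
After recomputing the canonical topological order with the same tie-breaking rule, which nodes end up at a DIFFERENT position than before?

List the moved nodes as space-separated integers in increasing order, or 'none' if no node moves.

Answer: none

Derivation:
Old toposort: [0, 3, 4, 1, 2]
Added edge 0->4
Recompute Kahn (smallest-id tiebreak):
  initial in-degrees: [0, 2, 4, 1, 2]
  ready (indeg=0): [0]
  pop 0: indeg[1]->1; indeg[2]->3; indeg[3]->0; indeg[4]->1 | ready=[3] | order so far=[0]
  pop 3: indeg[2]->2; indeg[4]->0 | ready=[4] | order so far=[0, 3]
  pop 4: indeg[1]->0; indeg[2]->1 | ready=[1] | order so far=[0, 3, 4]
  pop 1: indeg[2]->0 | ready=[2] | order so far=[0, 3, 4, 1]
  pop 2: no out-edges | ready=[] | order so far=[0, 3, 4, 1, 2]
New canonical toposort: [0, 3, 4, 1, 2]
Compare positions:
  Node 0: index 0 -> 0 (same)
  Node 1: index 3 -> 3 (same)
  Node 2: index 4 -> 4 (same)
  Node 3: index 1 -> 1 (same)
  Node 4: index 2 -> 2 (same)
Nodes that changed position: none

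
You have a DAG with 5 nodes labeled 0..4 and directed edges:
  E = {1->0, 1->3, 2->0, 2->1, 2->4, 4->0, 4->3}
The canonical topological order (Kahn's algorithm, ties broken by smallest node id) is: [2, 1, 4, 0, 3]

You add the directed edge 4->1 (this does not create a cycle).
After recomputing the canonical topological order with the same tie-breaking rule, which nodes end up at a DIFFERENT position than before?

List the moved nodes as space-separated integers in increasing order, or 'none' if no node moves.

Old toposort: [2, 1, 4, 0, 3]
Added edge 4->1
Recompute Kahn (smallest-id tiebreak):
  initial in-degrees: [3, 2, 0, 2, 1]
  ready (indeg=0): [2]
  pop 2: indeg[0]->2; indeg[1]->1; indeg[4]->0 | ready=[4] | order so far=[2]
  pop 4: indeg[0]->1; indeg[1]->0; indeg[3]->1 | ready=[1] | order so far=[2, 4]
  pop 1: indeg[0]->0; indeg[3]->0 | ready=[0, 3] | order so far=[2, 4, 1]
  pop 0: no out-edges | ready=[3] | order so far=[2, 4, 1, 0]
  pop 3: no out-edges | ready=[] | order so far=[2, 4, 1, 0, 3]
New canonical toposort: [2, 4, 1, 0, 3]
Compare positions:
  Node 0: index 3 -> 3 (same)
  Node 1: index 1 -> 2 (moved)
  Node 2: index 0 -> 0 (same)
  Node 3: index 4 -> 4 (same)
  Node 4: index 2 -> 1 (moved)
Nodes that changed position: 1 4

Answer: 1 4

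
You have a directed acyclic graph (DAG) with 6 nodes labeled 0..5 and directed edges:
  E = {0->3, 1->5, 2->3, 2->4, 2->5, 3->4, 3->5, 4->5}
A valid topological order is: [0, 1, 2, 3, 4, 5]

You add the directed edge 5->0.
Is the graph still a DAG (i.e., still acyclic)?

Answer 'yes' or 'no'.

Answer: no

Derivation:
Given toposort: [0, 1, 2, 3, 4, 5]
Position of 5: index 5; position of 0: index 0
New edge 5->0: backward (u after v in old order)
Backward edge: old toposort is now invalid. Check if this creates a cycle.
Does 0 already reach 5? Reachable from 0: [0, 3, 4, 5]. YES -> cycle!
Still a DAG? no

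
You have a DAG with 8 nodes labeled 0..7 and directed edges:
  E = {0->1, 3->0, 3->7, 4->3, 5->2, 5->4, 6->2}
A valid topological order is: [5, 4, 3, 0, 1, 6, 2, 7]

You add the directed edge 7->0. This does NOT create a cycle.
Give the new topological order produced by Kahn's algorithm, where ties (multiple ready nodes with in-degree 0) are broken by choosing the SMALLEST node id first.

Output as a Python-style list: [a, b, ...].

Old toposort: [5, 4, 3, 0, 1, 6, 2, 7]
Added edge: 7->0
Position of 7 (7) > position of 0 (3). Must reorder: 7 must now come before 0.
Run Kahn's algorithm (break ties by smallest node id):
  initial in-degrees: [2, 1, 2, 1, 1, 0, 0, 1]
  ready (indeg=0): [5, 6]
  pop 5: indeg[2]->1; indeg[4]->0 | ready=[4, 6] | order so far=[5]
  pop 4: indeg[3]->0 | ready=[3, 6] | order so far=[5, 4]
  pop 3: indeg[0]->1; indeg[7]->0 | ready=[6, 7] | order so far=[5, 4, 3]
  pop 6: indeg[2]->0 | ready=[2, 7] | order so far=[5, 4, 3, 6]
  pop 2: no out-edges | ready=[7] | order so far=[5, 4, 3, 6, 2]
  pop 7: indeg[0]->0 | ready=[0] | order so far=[5, 4, 3, 6, 2, 7]
  pop 0: indeg[1]->0 | ready=[1] | order so far=[5, 4, 3, 6, 2, 7, 0]
  pop 1: no out-edges | ready=[] | order so far=[5, 4, 3, 6, 2, 7, 0, 1]
  Result: [5, 4, 3, 6, 2, 7, 0, 1]

Answer: [5, 4, 3, 6, 2, 7, 0, 1]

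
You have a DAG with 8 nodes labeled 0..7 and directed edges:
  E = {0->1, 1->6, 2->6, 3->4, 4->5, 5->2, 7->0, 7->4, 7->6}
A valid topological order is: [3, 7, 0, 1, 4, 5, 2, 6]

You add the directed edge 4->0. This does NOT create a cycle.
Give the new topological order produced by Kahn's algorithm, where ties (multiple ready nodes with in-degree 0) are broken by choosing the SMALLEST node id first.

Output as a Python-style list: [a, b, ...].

Answer: [3, 7, 4, 0, 1, 5, 2, 6]

Derivation:
Old toposort: [3, 7, 0, 1, 4, 5, 2, 6]
Added edge: 4->0
Position of 4 (4) > position of 0 (2). Must reorder: 4 must now come before 0.
Run Kahn's algorithm (break ties by smallest node id):
  initial in-degrees: [2, 1, 1, 0, 2, 1, 3, 0]
  ready (indeg=0): [3, 7]
  pop 3: indeg[4]->1 | ready=[7] | order so far=[3]
  pop 7: indeg[0]->1; indeg[4]->0; indeg[6]->2 | ready=[4] | order so far=[3, 7]
  pop 4: indeg[0]->0; indeg[5]->0 | ready=[0, 5] | order so far=[3, 7, 4]
  pop 0: indeg[1]->0 | ready=[1, 5] | order so far=[3, 7, 4, 0]
  pop 1: indeg[6]->1 | ready=[5] | order so far=[3, 7, 4, 0, 1]
  pop 5: indeg[2]->0 | ready=[2] | order so far=[3, 7, 4, 0, 1, 5]
  pop 2: indeg[6]->0 | ready=[6] | order so far=[3, 7, 4, 0, 1, 5, 2]
  pop 6: no out-edges | ready=[] | order so far=[3, 7, 4, 0, 1, 5, 2, 6]
  Result: [3, 7, 4, 0, 1, 5, 2, 6]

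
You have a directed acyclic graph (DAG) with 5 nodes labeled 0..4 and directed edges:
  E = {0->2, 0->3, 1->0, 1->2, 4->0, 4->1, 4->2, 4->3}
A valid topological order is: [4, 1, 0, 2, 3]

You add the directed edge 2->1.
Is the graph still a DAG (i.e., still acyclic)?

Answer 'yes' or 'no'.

Given toposort: [4, 1, 0, 2, 3]
Position of 2: index 3; position of 1: index 1
New edge 2->1: backward (u after v in old order)
Backward edge: old toposort is now invalid. Check if this creates a cycle.
Does 1 already reach 2? Reachable from 1: [0, 1, 2, 3]. YES -> cycle!
Still a DAG? no

Answer: no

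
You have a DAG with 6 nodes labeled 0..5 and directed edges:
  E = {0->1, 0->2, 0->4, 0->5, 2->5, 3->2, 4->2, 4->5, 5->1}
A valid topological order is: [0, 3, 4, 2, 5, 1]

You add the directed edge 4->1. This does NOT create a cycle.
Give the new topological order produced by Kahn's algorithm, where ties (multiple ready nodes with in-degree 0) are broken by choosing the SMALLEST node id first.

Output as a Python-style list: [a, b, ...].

Answer: [0, 3, 4, 2, 5, 1]

Derivation:
Old toposort: [0, 3, 4, 2, 5, 1]
Added edge: 4->1
Position of 4 (2) < position of 1 (5). Old order still valid.
Run Kahn's algorithm (break ties by smallest node id):
  initial in-degrees: [0, 3, 3, 0, 1, 3]
  ready (indeg=0): [0, 3]
  pop 0: indeg[1]->2; indeg[2]->2; indeg[4]->0; indeg[5]->2 | ready=[3, 4] | order so far=[0]
  pop 3: indeg[2]->1 | ready=[4] | order so far=[0, 3]
  pop 4: indeg[1]->1; indeg[2]->0; indeg[5]->1 | ready=[2] | order so far=[0, 3, 4]
  pop 2: indeg[5]->0 | ready=[5] | order so far=[0, 3, 4, 2]
  pop 5: indeg[1]->0 | ready=[1] | order so far=[0, 3, 4, 2, 5]
  pop 1: no out-edges | ready=[] | order so far=[0, 3, 4, 2, 5, 1]
  Result: [0, 3, 4, 2, 5, 1]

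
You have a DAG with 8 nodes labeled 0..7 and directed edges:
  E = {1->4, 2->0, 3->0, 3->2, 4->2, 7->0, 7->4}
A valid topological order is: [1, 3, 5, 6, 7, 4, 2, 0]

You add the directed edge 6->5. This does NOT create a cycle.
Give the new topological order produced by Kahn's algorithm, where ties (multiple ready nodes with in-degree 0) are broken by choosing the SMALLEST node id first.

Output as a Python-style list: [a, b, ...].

Old toposort: [1, 3, 5, 6, 7, 4, 2, 0]
Added edge: 6->5
Position of 6 (3) > position of 5 (2). Must reorder: 6 must now come before 5.
Run Kahn's algorithm (break ties by smallest node id):
  initial in-degrees: [3, 0, 2, 0, 2, 1, 0, 0]
  ready (indeg=0): [1, 3, 6, 7]
  pop 1: indeg[4]->1 | ready=[3, 6, 7] | order so far=[1]
  pop 3: indeg[0]->2; indeg[2]->1 | ready=[6, 7] | order so far=[1, 3]
  pop 6: indeg[5]->0 | ready=[5, 7] | order so far=[1, 3, 6]
  pop 5: no out-edges | ready=[7] | order so far=[1, 3, 6, 5]
  pop 7: indeg[0]->1; indeg[4]->0 | ready=[4] | order so far=[1, 3, 6, 5, 7]
  pop 4: indeg[2]->0 | ready=[2] | order so far=[1, 3, 6, 5, 7, 4]
  pop 2: indeg[0]->0 | ready=[0] | order so far=[1, 3, 6, 5, 7, 4, 2]
  pop 0: no out-edges | ready=[] | order so far=[1, 3, 6, 5, 7, 4, 2, 0]
  Result: [1, 3, 6, 5, 7, 4, 2, 0]

Answer: [1, 3, 6, 5, 7, 4, 2, 0]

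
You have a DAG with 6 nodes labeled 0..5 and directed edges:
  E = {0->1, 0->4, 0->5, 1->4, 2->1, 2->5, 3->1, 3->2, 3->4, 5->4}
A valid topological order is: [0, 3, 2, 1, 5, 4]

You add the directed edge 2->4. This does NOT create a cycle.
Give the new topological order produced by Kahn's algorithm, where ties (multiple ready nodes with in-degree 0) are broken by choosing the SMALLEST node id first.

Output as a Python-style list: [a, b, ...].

Old toposort: [0, 3, 2, 1, 5, 4]
Added edge: 2->4
Position of 2 (2) < position of 4 (5). Old order still valid.
Run Kahn's algorithm (break ties by smallest node id):
  initial in-degrees: [0, 3, 1, 0, 5, 2]
  ready (indeg=0): [0, 3]
  pop 0: indeg[1]->2; indeg[4]->4; indeg[5]->1 | ready=[3] | order so far=[0]
  pop 3: indeg[1]->1; indeg[2]->0; indeg[4]->3 | ready=[2] | order so far=[0, 3]
  pop 2: indeg[1]->0; indeg[4]->2; indeg[5]->0 | ready=[1, 5] | order so far=[0, 3, 2]
  pop 1: indeg[4]->1 | ready=[5] | order so far=[0, 3, 2, 1]
  pop 5: indeg[4]->0 | ready=[4] | order so far=[0, 3, 2, 1, 5]
  pop 4: no out-edges | ready=[] | order so far=[0, 3, 2, 1, 5, 4]
  Result: [0, 3, 2, 1, 5, 4]

Answer: [0, 3, 2, 1, 5, 4]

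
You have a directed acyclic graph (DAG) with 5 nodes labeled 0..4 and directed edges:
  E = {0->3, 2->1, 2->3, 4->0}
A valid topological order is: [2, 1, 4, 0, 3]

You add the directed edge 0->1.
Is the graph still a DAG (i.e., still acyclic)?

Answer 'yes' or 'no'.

Given toposort: [2, 1, 4, 0, 3]
Position of 0: index 3; position of 1: index 1
New edge 0->1: backward (u after v in old order)
Backward edge: old toposort is now invalid. Check if this creates a cycle.
Does 1 already reach 0? Reachable from 1: [1]. NO -> still a DAG (reorder needed).
Still a DAG? yes

Answer: yes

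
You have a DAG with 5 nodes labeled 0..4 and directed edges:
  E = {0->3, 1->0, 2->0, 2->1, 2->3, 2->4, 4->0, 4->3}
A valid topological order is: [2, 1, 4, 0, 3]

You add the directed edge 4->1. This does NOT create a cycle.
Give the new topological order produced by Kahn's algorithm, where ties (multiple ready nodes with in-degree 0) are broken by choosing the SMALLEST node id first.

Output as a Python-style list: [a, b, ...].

Old toposort: [2, 1, 4, 0, 3]
Added edge: 4->1
Position of 4 (2) > position of 1 (1). Must reorder: 4 must now come before 1.
Run Kahn's algorithm (break ties by smallest node id):
  initial in-degrees: [3, 2, 0, 3, 1]
  ready (indeg=0): [2]
  pop 2: indeg[0]->2; indeg[1]->1; indeg[3]->2; indeg[4]->0 | ready=[4] | order so far=[2]
  pop 4: indeg[0]->1; indeg[1]->0; indeg[3]->1 | ready=[1] | order so far=[2, 4]
  pop 1: indeg[0]->0 | ready=[0] | order so far=[2, 4, 1]
  pop 0: indeg[3]->0 | ready=[3] | order so far=[2, 4, 1, 0]
  pop 3: no out-edges | ready=[] | order so far=[2, 4, 1, 0, 3]
  Result: [2, 4, 1, 0, 3]

Answer: [2, 4, 1, 0, 3]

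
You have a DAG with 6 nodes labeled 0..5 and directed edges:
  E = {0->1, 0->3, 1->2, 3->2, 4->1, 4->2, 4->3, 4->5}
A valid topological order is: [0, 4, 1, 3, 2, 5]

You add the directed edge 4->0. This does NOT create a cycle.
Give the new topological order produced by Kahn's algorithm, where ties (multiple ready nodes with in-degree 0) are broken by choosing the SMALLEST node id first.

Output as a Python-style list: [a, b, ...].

Old toposort: [0, 4, 1, 3, 2, 5]
Added edge: 4->0
Position of 4 (1) > position of 0 (0). Must reorder: 4 must now come before 0.
Run Kahn's algorithm (break ties by smallest node id):
  initial in-degrees: [1, 2, 3, 2, 0, 1]
  ready (indeg=0): [4]
  pop 4: indeg[0]->0; indeg[1]->1; indeg[2]->2; indeg[3]->1; indeg[5]->0 | ready=[0, 5] | order so far=[4]
  pop 0: indeg[1]->0; indeg[3]->0 | ready=[1, 3, 5] | order so far=[4, 0]
  pop 1: indeg[2]->1 | ready=[3, 5] | order so far=[4, 0, 1]
  pop 3: indeg[2]->0 | ready=[2, 5] | order so far=[4, 0, 1, 3]
  pop 2: no out-edges | ready=[5] | order so far=[4, 0, 1, 3, 2]
  pop 5: no out-edges | ready=[] | order so far=[4, 0, 1, 3, 2, 5]
  Result: [4, 0, 1, 3, 2, 5]

Answer: [4, 0, 1, 3, 2, 5]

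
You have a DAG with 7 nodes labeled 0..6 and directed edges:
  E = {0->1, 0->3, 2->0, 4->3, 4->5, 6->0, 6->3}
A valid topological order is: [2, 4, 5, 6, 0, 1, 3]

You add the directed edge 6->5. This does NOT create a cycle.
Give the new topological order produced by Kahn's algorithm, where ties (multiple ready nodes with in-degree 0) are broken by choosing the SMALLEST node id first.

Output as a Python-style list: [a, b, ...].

Answer: [2, 4, 6, 0, 1, 3, 5]

Derivation:
Old toposort: [2, 4, 5, 6, 0, 1, 3]
Added edge: 6->5
Position of 6 (3) > position of 5 (2). Must reorder: 6 must now come before 5.
Run Kahn's algorithm (break ties by smallest node id):
  initial in-degrees: [2, 1, 0, 3, 0, 2, 0]
  ready (indeg=0): [2, 4, 6]
  pop 2: indeg[0]->1 | ready=[4, 6] | order so far=[2]
  pop 4: indeg[3]->2; indeg[5]->1 | ready=[6] | order so far=[2, 4]
  pop 6: indeg[0]->0; indeg[3]->1; indeg[5]->0 | ready=[0, 5] | order so far=[2, 4, 6]
  pop 0: indeg[1]->0; indeg[3]->0 | ready=[1, 3, 5] | order so far=[2, 4, 6, 0]
  pop 1: no out-edges | ready=[3, 5] | order so far=[2, 4, 6, 0, 1]
  pop 3: no out-edges | ready=[5] | order so far=[2, 4, 6, 0, 1, 3]
  pop 5: no out-edges | ready=[] | order so far=[2, 4, 6, 0, 1, 3, 5]
  Result: [2, 4, 6, 0, 1, 3, 5]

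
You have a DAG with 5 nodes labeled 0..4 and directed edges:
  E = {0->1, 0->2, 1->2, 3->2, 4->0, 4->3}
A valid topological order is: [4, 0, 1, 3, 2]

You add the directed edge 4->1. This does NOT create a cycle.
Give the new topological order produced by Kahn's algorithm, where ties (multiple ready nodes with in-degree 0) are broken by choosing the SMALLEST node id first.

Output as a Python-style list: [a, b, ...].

Old toposort: [4, 0, 1, 3, 2]
Added edge: 4->1
Position of 4 (0) < position of 1 (2). Old order still valid.
Run Kahn's algorithm (break ties by smallest node id):
  initial in-degrees: [1, 2, 3, 1, 0]
  ready (indeg=0): [4]
  pop 4: indeg[0]->0; indeg[1]->1; indeg[3]->0 | ready=[0, 3] | order so far=[4]
  pop 0: indeg[1]->0; indeg[2]->2 | ready=[1, 3] | order so far=[4, 0]
  pop 1: indeg[2]->1 | ready=[3] | order so far=[4, 0, 1]
  pop 3: indeg[2]->0 | ready=[2] | order so far=[4, 0, 1, 3]
  pop 2: no out-edges | ready=[] | order so far=[4, 0, 1, 3, 2]
  Result: [4, 0, 1, 3, 2]

Answer: [4, 0, 1, 3, 2]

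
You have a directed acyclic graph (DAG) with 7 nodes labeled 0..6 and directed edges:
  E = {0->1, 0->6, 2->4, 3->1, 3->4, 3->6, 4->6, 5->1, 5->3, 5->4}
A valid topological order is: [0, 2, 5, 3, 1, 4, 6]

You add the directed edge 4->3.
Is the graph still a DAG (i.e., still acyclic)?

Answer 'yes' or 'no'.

Given toposort: [0, 2, 5, 3, 1, 4, 6]
Position of 4: index 5; position of 3: index 3
New edge 4->3: backward (u after v in old order)
Backward edge: old toposort is now invalid. Check if this creates a cycle.
Does 3 already reach 4? Reachable from 3: [1, 3, 4, 6]. YES -> cycle!
Still a DAG? no

Answer: no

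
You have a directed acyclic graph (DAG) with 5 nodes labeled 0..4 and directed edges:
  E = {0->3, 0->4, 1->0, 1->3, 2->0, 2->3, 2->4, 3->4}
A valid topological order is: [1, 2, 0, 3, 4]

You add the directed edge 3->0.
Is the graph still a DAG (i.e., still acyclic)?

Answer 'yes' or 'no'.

Given toposort: [1, 2, 0, 3, 4]
Position of 3: index 3; position of 0: index 2
New edge 3->0: backward (u after v in old order)
Backward edge: old toposort is now invalid. Check if this creates a cycle.
Does 0 already reach 3? Reachable from 0: [0, 3, 4]. YES -> cycle!
Still a DAG? no

Answer: no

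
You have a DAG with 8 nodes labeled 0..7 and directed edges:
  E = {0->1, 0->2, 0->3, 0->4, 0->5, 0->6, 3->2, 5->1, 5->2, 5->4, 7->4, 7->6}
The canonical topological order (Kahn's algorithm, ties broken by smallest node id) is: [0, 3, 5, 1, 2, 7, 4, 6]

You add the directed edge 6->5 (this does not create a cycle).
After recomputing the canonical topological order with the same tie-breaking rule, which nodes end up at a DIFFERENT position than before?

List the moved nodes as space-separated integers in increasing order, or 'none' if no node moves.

Old toposort: [0, 3, 5, 1, 2, 7, 4, 6]
Added edge 6->5
Recompute Kahn (smallest-id tiebreak):
  initial in-degrees: [0, 2, 3, 1, 3, 2, 2, 0]
  ready (indeg=0): [0, 7]
  pop 0: indeg[1]->1; indeg[2]->2; indeg[3]->0; indeg[4]->2; indeg[5]->1; indeg[6]->1 | ready=[3, 7] | order so far=[0]
  pop 3: indeg[2]->1 | ready=[7] | order so far=[0, 3]
  pop 7: indeg[4]->1; indeg[6]->0 | ready=[6] | order so far=[0, 3, 7]
  pop 6: indeg[5]->0 | ready=[5] | order so far=[0, 3, 7, 6]
  pop 5: indeg[1]->0; indeg[2]->0; indeg[4]->0 | ready=[1, 2, 4] | order so far=[0, 3, 7, 6, 5]
  pop 1: no out-edges | ready=[2, 4] | order so far=[0, 3, 7, 6, 5, 1]
  pop 2: no out-edges | ready=[4] | order so far=[0, 3, 7, 6, 5, 1, 2]
  pop 4: no out-edges | ready=[] | order so far=[0, 3, 7, 6, 5, 1, 2, 4]
New canonical toposort: [0, 3, 7, 6, 5, 1, 2, 4]
Compare positions:
  Node 0: index 0 -> 0 (same)
  Node 1: index 3 -> 5 (moved)
  Node 2: index 4 -> 6 (moved)
  Node 3: index 1 -> 1 (same)
  Node 4: index 6 -> 7 (moved)
  Node 5: index 2 -> 4 (moved)
  Node 6: index 7 -> 3 (moved)
  Node 7: index 5 -> 2 (moved)
Nodes that changed position: 1 2 4 5 6 7

Answer: 1 2 4 5 6 7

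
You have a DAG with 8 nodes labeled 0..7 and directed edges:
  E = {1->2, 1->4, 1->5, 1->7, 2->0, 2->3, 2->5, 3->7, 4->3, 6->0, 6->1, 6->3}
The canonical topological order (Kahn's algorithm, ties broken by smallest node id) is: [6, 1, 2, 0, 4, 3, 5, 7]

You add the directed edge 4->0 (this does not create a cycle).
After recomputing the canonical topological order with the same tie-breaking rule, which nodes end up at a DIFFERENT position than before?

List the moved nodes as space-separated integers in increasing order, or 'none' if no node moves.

Answer: 0 4

Derivation:
Old toposort: [6, 1, 2, 0, 4, 3, 5, 7]
Added edge 4->0
Recompute Kahn (smallest-id tiebreak):
  initial in-degrees: [3, 1, 1, 3, 1, 2, 0, 2]
  ready (indeg=0): [6]
  pop 6: indeg[0]->2; indeg[1]->0; indeg[3]->2 | ready=[1] | order so far=[6]
  pop 1: indeg[2]->0; indeg[4]->0; indeg[5]->1; indeg[7]->1 | ready=[2, 4] | order so far=[6, 1]
  pop 2: indeg[0]->1; indeg[3]->1; indeg[5]->0 | ready=[4, 5] | order so far=[6, 1, 2]
  pop 4: indeg[0]->0; indeg[3]->0 | ready=[0, 3, 5] | order so far=[6, 1, 2, 4]
  pop 0: no out-edges | ready=[3, 5] | order so far=[6, 1, 2, 4, 0]
  pop 3: indeg[7]->0 | ready=[5, 7] | order so far=[6, 1, 2, 4, 0, 3]
  pop 5: no out-edges | ready=[7] | order so far=[6, 1, 2, 4, 0, 3, 5]
  pop 7: no out-edges | ready=[] | order so far=[6, 1, 2, 4, 0, 3, 5, 7]
New canonical toposort: [6, 1, 2, 4, 0, 3, 5, 7]
Compare positions:
  Node 0: index 3 -> 4 (moved)
  Node 1: index 1 -> 1 (same)
  Node 2: index 2 -> 2 (same)
  Node 3: index 5 -> 5 (same)
  Node 4: index 4 -> 3 (moved)
  Node 5: index 6 -> 6 (same)
  Node 6: index 0 -> 0 (same)
  Node 7: index 7 -> 7 (same)
Nodes that changed position: 0 4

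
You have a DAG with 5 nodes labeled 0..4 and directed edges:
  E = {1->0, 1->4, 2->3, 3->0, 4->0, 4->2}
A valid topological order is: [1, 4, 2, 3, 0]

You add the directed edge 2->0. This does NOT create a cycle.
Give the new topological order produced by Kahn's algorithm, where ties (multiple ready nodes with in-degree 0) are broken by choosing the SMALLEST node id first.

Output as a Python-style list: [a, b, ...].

Answer: [1, 4, 2, 3, 0]

Derivation:
Old toposort: [1, 4, 2, 3, 0]
Added edge: 2->0
Position of 2 (2) < position of 0 (4). Old order still valid.
Run Kahn's algorithm (break ties by smallest node id):
  initial in-degrees: [4, 0, 1, 1, 1]
  ready (indeg=0): [1]
  pop 1: indeg[0]->3; indeg[4]->0 | ready=[4] | order so far=[1]
  pop 4: indeg[0]->2; indeg[2]->0 | ready=[2] | order so far=[1, 4]
  pop 2: indeg[0]->1; indeg[3]->0 | ready=[3] | order so far=[1, 4, 2]
  pop 3: indeg[0]->0 | ready=[0] | order so far=[1, 4, 2, 3]
  pop 0: no out-edges | ready=[] | order so far=[1, 4, 2, 3, 0]
  Result: [1, 4, 2, 3, 0]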